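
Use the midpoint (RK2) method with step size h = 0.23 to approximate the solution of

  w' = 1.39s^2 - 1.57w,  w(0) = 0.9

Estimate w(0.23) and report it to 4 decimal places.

0.6379

Midpoint: k1 = f(s_n, w_n); k2 = f(s_n + h/2, w_n + (h/2)·k1); w_{n+1} = w_n + h·k2.
s=0.000000, w=0.900000:
  k1 = f(0.000000, 0.900000) = -1.413000
  k2 = f(0.115000, 0.737505) = -1.139500
  w ← 0.900000 + 0.23·(-1.139500) = 0.637915
w(0.23) ≈ 0.6379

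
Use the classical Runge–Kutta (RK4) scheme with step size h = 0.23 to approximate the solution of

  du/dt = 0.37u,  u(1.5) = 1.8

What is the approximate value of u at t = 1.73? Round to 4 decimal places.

1.9599

RK4: k1 = f(t_n, u_n); k2 = f(t_n + h/2, u_n + (h/2)·k1); k3 = f(t_n + h/2, u_n + (h/2)·k2); k4 = f(t_n + h, u_n + h·k3); u_{n+1} = u_n + (h/6)·(k1 + 2k2 + 2k3 + k4).
t=1.500000, u=1.800000:
  k1 = f(1.500000, 1.800000) = 0.666000
  k2 = f(1.615000, 1.876590) = 0.694338
  k3 = f(1.615000, 1.879849) = 0.695544
  k4 = f(1.730000, 1.959975) = 0.725191
  u ← 1.800000 + (0.23/6)·(k1 + 2k2 + 2k3 + k4) = 1.959887
u(1.73) ≈ 1.9599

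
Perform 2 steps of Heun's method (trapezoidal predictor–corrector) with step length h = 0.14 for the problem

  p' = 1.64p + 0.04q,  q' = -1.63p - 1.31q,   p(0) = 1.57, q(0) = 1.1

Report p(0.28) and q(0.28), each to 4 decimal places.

Heun on (p,q): k1 = f(t_n, state_n); k2 = f(t_n + h, state_n + h·k1); state_{n+1} = state_n + (h/2)·(k1 + k2).
0.000000: (1.570000, 1.100000)
  k1 = (2.618800, -4.000100)
  predictor → (1.936632, 0.539986)
  k2 = (3.197676, -3.864092)
  → (1.977153, 0.549507)
0.140000: (1.977153, 0.549507)
  k1 = (3.264512, -3.942614)
  predictor → (2.434185, -0.002459)
  k2 = (3.991965, -3.964500)
  → (2.485107, -0.003991)
(p(0.28), q(0.28)) ≈ (2.4851, -0.0040)

2.4851, -0.0040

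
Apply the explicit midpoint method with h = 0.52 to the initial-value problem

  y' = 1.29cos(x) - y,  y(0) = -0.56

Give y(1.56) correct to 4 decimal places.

Midpoint: k1 = f(x_n, y_n); k2 = f(x_n + h/2, y_n + (h/2)·k1); y_{n+1} = y_n + h·k2.
x=0.000000, y=-0.560000:
  k1 = f(0.000000, -0.560000) = 1.850000
  k2 = f(0.260000, -0.079000) = 1.325643
  y ← -0.560000 + 0.52·1.325643 = 0.129334
x=0.520000, y=0.129334:
  k1 = f(0.520000, 0.129334) = 0.990152
  k2 = f(0.780000, 0.386774) = 0.530304
  y ← 0.129334 + 0.52·0.530304 = 0.405093
x=1.040000, y=0.405093:
  k1 = f(1.040000, 0.405093) = 0.247931
  k2 = f(1.300000, 0.469555) = -0.124481
  y ← 0.405093 + 0.52·(-0.124481) = 0.340362
y(1.56) ≈ 0.3404

0.3404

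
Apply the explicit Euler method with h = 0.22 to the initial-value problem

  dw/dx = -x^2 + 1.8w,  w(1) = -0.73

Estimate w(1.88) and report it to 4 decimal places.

Euler: w_{n+1} = w_n + h·f(x_n, w_n).
x=1.000000, w=-0.730000: f=-2.314000 → w ← -0.730000 + 0.22·(-2.314000) = -1.239080
x=1.220000, w=-1.239080: f=-3.718744 → w ← -1.239080 + 0.22·(-3.718744) = -2.057204
x=1.440000, w=-2.057204: f=-5.776567 → w ← -2.057204 + 0.22·(-5.776567) = -3.328048
x=1.660000, w=-3.328048: f=-8.746087 → w ← -3.328048 + 0.22·(-8.746087) = -5.252187
w(1.88) ≈ -5.2522

-5.2522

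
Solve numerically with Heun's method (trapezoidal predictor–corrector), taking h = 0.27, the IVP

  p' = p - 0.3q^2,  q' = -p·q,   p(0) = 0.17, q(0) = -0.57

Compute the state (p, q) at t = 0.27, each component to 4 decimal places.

0.1934, -0.5430

Heun on (p,q): k1 = f(t_n, state_n); k2 = f(t_n + h, state_n + h·k1); state_{n+1} = state_n + (h/2)·(k1 + k2).
0.000000: (0.170000, -0.570000)
  k1 = (0.072530, 0.096900)
  predictor → (0.189583, -0.543837)
  k2 = (0.100855, 0.103102)
  → (0.193407, -0.543000)
(p(0.27), q(0.27)) ≈ (0.1934, -0.5430)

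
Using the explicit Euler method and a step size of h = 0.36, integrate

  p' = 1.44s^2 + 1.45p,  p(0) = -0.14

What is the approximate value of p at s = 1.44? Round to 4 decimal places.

0.4181

Euler: p_{n+1} = p_n + h·f(s_n, p_n).
s=0.000000, p=-0.140000: f=-0.203000 → p ← -0.140000 + 0.36·(-0.203000) = -0.213080
s=0.360000, p=-0.213080: f=-0.122342 → p ← -0.213080 + 0.36·(-0.122342) = -0.257123
s=0.720000, p=-0.257123: f=0.373667 → p ← -0.257123 + 0.36·0.373667 = -0.122603
s=1.080000, p=-0.122603: f=1.501842 → p ← -0.122603 + 0.36·1.501842 = 0.418060
p(1.44) ≈ 0.4181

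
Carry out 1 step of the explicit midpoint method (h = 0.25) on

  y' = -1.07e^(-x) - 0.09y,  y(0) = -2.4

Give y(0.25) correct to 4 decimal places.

-2.5797

Midpoint: k1 = f(x_n, y_n); k2 = f(x_n + h/2, y_n + (h/2)·k1); y_{n+1} = y_n + h·k2.
x=0.000000, y=-2.400000:
  k1 = f(0.000000, -2.400000) = -0.854000
  k2 = f(0.125000, -2.506750) = -0.718664
  y ← -2.400000 + 0.25·(-0.718664) = -2.579666
y(0.25) ≈ -2.5797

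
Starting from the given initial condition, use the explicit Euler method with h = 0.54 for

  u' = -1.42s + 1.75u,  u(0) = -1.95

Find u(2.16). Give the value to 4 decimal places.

-32.3264

Euler: u_{n+1} = u_n + h·f(s_n, u_n).
s=0.000000, u=-1.950000: f=-3.412500 → u ← -1.950000 + 0.54·(-3.412500) = -3.792750
s=0.540000, u=-3.792750: f=-7.404113 → u ← -3.792750 + 0.54·(-7.404113) = -7.790971
s=1.080000, u=-7.790971: f=-15.167799 → u ← -7.790971 + 0.54·(-15.167799) = -15.981582
s=1.620000, u=-15.981582: f=-30.268169 → u ← -15.981582 + 0.54·(-30.268169) = -32.326393
u(2.16) ≈ -32.3264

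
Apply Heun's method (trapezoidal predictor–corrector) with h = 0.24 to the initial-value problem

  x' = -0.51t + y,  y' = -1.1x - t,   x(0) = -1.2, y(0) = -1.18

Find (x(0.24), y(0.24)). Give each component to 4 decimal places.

Heun on (x,y): k1 = f(t_n, state_n); k2 = f(t_n + h, state_n + h·k1); state_{n+1} = state_n + (h/2)·(k1 + k2).
0.000000: (-1.200000, -1.180000)
  k1 = (-1.180000, 1.320000)
  predictor → (-1.483200, -0.863200)
  k2 = (-0.985600, 1.391520)
  → (-1.459872, -0.854618)
(x(0.24), y(0.24)) ≈ (-1.4599, -0.8546)

-1.4599, -0.8546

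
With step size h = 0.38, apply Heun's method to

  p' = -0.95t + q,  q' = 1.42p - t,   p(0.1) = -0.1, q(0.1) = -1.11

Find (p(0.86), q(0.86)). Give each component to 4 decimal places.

Heun on (p,q): k1 = f(t_n, state_n); k2 = f(t_n + h, state_n + h·k1); state_{n+1} = state_n + (h/2)·(k1 + k2).
0.100000: (-0.100000, -1.110000)
  k1 = (-1.205000, -0.242000)
  predictor → (-0.557900, -1.201960)
  k2 = (-1.657960, -1.272218)
  → (-0.643962, -1.397701)
0.480000: (-0.643962, -1.397701)
  k1 = (-1.853701, -1.394427)
  predictor → (-1.348369, -1.927584)
  k2 = (-2.744584, -2.774684)
  → (-1.517637, -2.189832)
(p(0.86), q(0.86)) ≈ (-1.5176, -2.1898)

-1.5176, -2.1898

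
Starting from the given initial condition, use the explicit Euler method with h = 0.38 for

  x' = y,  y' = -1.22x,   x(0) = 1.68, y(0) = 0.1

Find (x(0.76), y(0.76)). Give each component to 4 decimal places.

Euler on (x,y): x_{n+1} = x_n + h·x', y_{n+1} = y_n + h·y'.
0.000000: (1.680000, 0.100000); f=(0.100000, -2.049600) → (1.718000, -0.678848)
0.380000: (1.718000, -0.678848); f=(-0.678848, -2.095960) → (1.460038, -1.475313)
(x(0.76), y(0.76)) ≈ (1.4600, -1.4753)

1.4600, -1.4753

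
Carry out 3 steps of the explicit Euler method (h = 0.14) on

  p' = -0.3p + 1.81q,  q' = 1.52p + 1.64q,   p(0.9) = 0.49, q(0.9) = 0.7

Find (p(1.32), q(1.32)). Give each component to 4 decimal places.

Euler on (p,q): p_{n+1} = p_n + h·p', q_{n+1} = q_n + h·q'.
0.900000: (0.490000, 0.700000); f=(1.120000, 1.892800) → (0.646800, 0.964992)
1.040000: (0.646800, 0.964992); f=(1.552596, 2.565723) → (0.864163, 1.324193)
1.180000: (0.864163, 1.324193); f=(2.137541, 3.485205) → (1.163419, 1.812122)
(p(1.32), q(1.32)) ≈ (1.1634, 1.8121)

1.1634, 1.8121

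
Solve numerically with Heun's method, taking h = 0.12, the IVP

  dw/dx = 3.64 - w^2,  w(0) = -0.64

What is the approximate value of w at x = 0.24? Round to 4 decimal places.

Heun: k1 = f(x_n, w_n); k2 = f(x_n + h, w_n + h·k1); w_{n+1} = w_n + (h/2)·(k1 + k2).
x=0.000000, w=-0.640000:
  k1 = f(0.000000, -0.640000) = 3.230400
  k2 = f(0.120000, -0.252352) = 3.576318
  w ← -0.640000 + (0.12/2)·(3.230400 + 3.576318) = -0.231597
x=0.120000, w=-0.231597:
  k1 = f(0.120000, -0.231597) = 3.586363
  k2 = f(0.240000, 0.198767) = 3.600492
  w ← -0.231597 + (0.12/2)·(3.586363 + 3.600492) = 0.199614
w(0.24) ≈ 0.1996

0.1996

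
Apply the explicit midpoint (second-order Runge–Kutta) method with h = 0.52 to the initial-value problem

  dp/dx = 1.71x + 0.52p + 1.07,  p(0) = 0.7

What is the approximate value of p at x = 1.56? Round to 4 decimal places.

Midpoint: k1 = f(x_n, p_n); k2 = f(x_n + h/2, p_n + (h/2)·k1); p_{n+1} = p_n + h·k2.
x=0.000000, p=0.700000:
  k1 = f(0.000000, 0.700000) = 1.434000
  k2 = f(0.260000, 1.072840) = 2.072477
  p ← 0.700000 + 0.52·2.072477 = 1.777688
x=0.520000, p=1.777688:
  k1 = f(0.520000, 1.777688) = 2.883598
  k2 = f(0.780000, 2.527423) = 3.718060
  p ← 1.777688 + 0.52·3.718060 = 3.711079
x=1.040000, p=3.711079:
  k1 = f(1.040000, 3.711079) = 4.778161
  k2 = f(1.300000, 4.953401) = 5.868769
  p ← 3.711079 + 0.52·5.868769 = 6.762839
p(1.56) ≈ 6.7628

6.7628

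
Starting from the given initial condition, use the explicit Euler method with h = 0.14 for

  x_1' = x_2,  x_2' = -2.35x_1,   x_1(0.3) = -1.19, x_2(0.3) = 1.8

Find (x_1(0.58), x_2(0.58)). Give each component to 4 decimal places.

-0.6312, 2.5001

Euler on (x_1,x_2): x_1_{n+1} = x_1_n + h·x_1', x_2_{n+1} = x_2_n + h·x_2'.
0.300000: (-1.190000, 1.800000); f=(1.800000, 2.796500) → (-0.938000, 2.191510)
0.440000: (-0.938000, 2.191510); f=(2.191510, 2.204300) → (-0.631189, 2.500112)
(x_1(0.58), x_2(0.58)) ≈ (-0.6312, 2.5001)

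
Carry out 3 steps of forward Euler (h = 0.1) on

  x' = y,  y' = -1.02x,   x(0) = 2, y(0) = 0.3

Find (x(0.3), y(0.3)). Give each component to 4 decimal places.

Euler on (x,y): x_{n+1} = x_n + h·x', y_{n+1} = y_n + h·y'.
0.000000: (2.000000, 0.300000); f=(0.300000, -2.040000) → (2.030000, 0.096000)
0.100000: (2.030000, 0.096000); f=(0.096000, -2.070600) → (2.039600, -0.111060)
0.200000: (2.039600, -0.111060); f=(-0.111060, -2.080392) → (2.028494, -0.319099)
(x(0.3), y(0.3)) ≈ (2.0285, -0.3191)

2.0285, -0.3191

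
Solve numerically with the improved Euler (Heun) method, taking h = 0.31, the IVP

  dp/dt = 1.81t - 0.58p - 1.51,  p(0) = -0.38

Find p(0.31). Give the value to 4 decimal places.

-0.6569

Heun: k1 = f(t_n, p_n); k2 = f(t_n + h, p_n + h·k1); p_{n+1} = p_n + (h/2)·(k1 + k2).
t=0.000000, p=-0.380000:
  k1 = f(0.000000, -0.380000) = -1.289600
  k2 = f(0.310000, -0.779776) = -0.496630
  p ← -0.380000 + (0.31/2)·(-1.289600 + (-0.496630)) = -0.656866
p(0.31) ≈ -0.6569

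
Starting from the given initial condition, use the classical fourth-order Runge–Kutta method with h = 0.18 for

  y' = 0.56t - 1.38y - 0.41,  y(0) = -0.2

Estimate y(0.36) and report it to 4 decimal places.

-0.2071

RK4: k1 = f(t_n, y_n); k2 = f(t_n + h/2, y_n + (h/2)·k1); k3 = f(t_n + h/2, y_n + (h/2)·k2); k4 = f(t_n + h, y_n + h·k3); y_{n+1} = y_n + (h/6)·(k1 + 2k2 + 2k3 + k4).
t=0.000000, y=-0.200000:
  k1 = f(0.000000, -0.200000) = -0.134000
  k2 = f(0.090000, -0.212060) = -0.066957
  k3 = f(0.090000, -0.206026) = -0.075284
  k4 = f(0.180000, -0.213551) = -0.014499
  y ← -0.200000 + (0.18/6)·(k1 + 2k2 + 2k3 + k4) = -0.212989
t=0.180000, y=-0.212989:
  k1 = f(0.180000, -0.212989) = -0.015275
  k2 = f(0.270000, -0.214364) = 0.037023
  k3 = f(0.270000, -0.209657) = 0.030527
  k4 = f(0.360000, -0.207495) = 0.077942
  y ← -0.212989 + (0.18/6)·(k1 + 2k2 + 2k3 + k4) = -0.207056
y(0.36) ≈ -0.2071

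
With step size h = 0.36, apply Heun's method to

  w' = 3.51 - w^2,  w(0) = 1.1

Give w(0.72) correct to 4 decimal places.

Heun: k1 = f(t_n, w_n); k2 = f(t_n + h, w_n + h·k1); w_{n+1} = w_n + (h/2)·(k1 + k2).
t=0.000000, w=1.100000:
  k1 = f(0.000000, 1.100000) = 2.300000
  k2 = f(0.360000, 1.928000) = -0.207184
  w ← 1.100000 + (0.36/2)·(2.300000 + (-0.207184)) = 1.476707
t=0.360000, w=1.476707:
  k1 = f(0.360000, 1.476707) = 1.329337
  k2 = f(0.720000, 1.955268) = -0.313073
  w ← 1.476707 + (0.36/2)·(1.329337 + (-0.313073)) = 1.659634
w(0.72) ≈ 1.6596

1.6596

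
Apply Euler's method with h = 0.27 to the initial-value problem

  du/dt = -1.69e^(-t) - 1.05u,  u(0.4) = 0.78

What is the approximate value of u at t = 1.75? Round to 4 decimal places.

Euler: u_{n+1} = u_n + h·f(t_n, u_n).
t=0.400000, u=0.780000: f=-1.951841 → u ← 0.780000 + 0.27·(-1.951841) = 0.253003
t=0.670000, u=0.253003: f=-1.130441 → u ← 0.253003 + 0.27·(-1.130441) = -0.052216
t=0.940000, u=-0.052216: f=-0.605334 → u ← -0.052216 + 0.27·(-0.605334) = -0.215656
t=1.210000, u=-0.215656: f=-0.277514 → u ← -0.215656 + 0.27·(-0.277514) = -0.290585
t=1.480000, u=-0.290585: f=-0.079593 → u ← -0.290585 + 0.27·(-0.079593) = -0.312075
u(1.75) ≈ -0.3121

-0.3121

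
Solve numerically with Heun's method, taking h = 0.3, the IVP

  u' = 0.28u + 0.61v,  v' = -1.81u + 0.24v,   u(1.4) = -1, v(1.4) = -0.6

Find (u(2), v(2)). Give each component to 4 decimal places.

Heun on (u,v): k1 = f(x_n, state_n); k2 = f(x_n + h, state_n + h·k1); state_{n+1} = state_n + (h/2)·(k1 + k2).
1.400000: (-1.000000, -0.600000)
  k1 = (-0.646000, 1.666000)
  predictor → (-1.193800, -0.100200)
  k2 = (-0.395386, 2.136730)
  → (-1.156208, -0.029590)
1.700000: (-1.156208, -0.029590)
  k1 = (-0.341788, 2.085635)
  predictor → (-1.258744, 0.596100)
  k2 = (0.011172, 2.421391)
  → (-1.205800, 0.646463)
(u(2), v(2)) ≈ (-1.2058, 0.6465)

-1.2058, 0.6465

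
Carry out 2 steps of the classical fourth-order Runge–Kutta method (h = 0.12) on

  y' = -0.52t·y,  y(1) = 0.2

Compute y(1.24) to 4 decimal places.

RK4: k1 = f(t_n, y_n); k2 = f(t_n + h/2, y_n + (h/2)·k1); k3 = f(t_n + h/2, y_n + (h/2)·k2); k4 = f(t_n + h, y_n + h·k3); y_{n+1} = y_n + (h/6)·(k1 + 2k2 + 2k3 + k4).
t=1.000000, y=0.200000:
  k1 = f(1.000000, 0.200000) = -0.104000
  k2 = f(1.060000, 0.193760) = -0.106801
  k3 = f(1.060000, 0.193592) = -0.106708
  k4 = f(1.120000, 0.187195) = -0.109022
  y ← 0.200000 + (0.12/6)·(k1 + 2k2 + 2k3 + k4) = 0.187199
t=1.120000, y=0.187199:
  k1 = f(1.120000, 0.187199) = -0.109025
  k2 = f(1.180000, 0.180658) = -0.110852
  k3 = f(1.180000, 0.180548) = -0.110784
  k4 = f(1.240000, 0.173905) = -0.112134
  y ← 0.187199 + (0.12/6)·(k1 + 2k2 + 2k3 + k4) = 0.173911
y(1.24) ≈ 0.1739

0.1739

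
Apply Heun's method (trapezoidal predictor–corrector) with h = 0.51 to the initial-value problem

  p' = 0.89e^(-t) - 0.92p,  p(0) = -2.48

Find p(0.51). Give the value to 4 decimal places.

-1.3326

Heun: k1 = f(t_n, p_n); k2 = f(t_n + h, p_n + h·k1); p_{n+1} = p_n + (h/2)·(k1 + k2).
t=0.000000, p=-2.480000:
  k1 = f(0.000000, -2.480000) = 3.171600
  k2 = f(0.510000, -0.862484) = 1.327926
  p ← -2.480000 + (0.51/2)·(3.171600 + 1.327926) = -1.332621
p(0.51) ≈ -1.3326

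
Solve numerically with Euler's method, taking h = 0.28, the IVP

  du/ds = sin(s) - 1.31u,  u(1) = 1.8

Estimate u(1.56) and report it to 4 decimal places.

Euler: u_{n+1} = u_n + h·f(s_n, u_n).
s=1.000000, u=1.800000: f=-1.516529 → u ← 1.800000 + 0.28·(-1.516529) = 1.375372
s=1.280000, u=1.375372: f=-0.843721 → u ← 1.375372 + 0.28·(-0.843721) = 1.139130
u(1.56) ≈ 1.1391

1.1391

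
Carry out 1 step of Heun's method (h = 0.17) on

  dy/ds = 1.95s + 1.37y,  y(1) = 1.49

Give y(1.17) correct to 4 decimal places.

Heun: k1 = f(s_n, y_n); k2 = f(s_n + h, y_n + h·k1); y_{n+1} = y_n + (h/2)·(k1 + k2).
s=1.000000, y=1.490000:
  k1 = f(1.000000, 1.490000) = 3.991300
  k2 = f(1.170000, 2.168521) = 5.252374
  y ← 1.490000 + (0.17/2)·(3.991300 + 5.252374) = 2.275712
y(1.17) ≈ 2.2757

2.2757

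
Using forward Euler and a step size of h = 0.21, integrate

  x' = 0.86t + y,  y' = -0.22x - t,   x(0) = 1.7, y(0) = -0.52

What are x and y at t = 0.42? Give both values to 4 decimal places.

Euler on (x,y): x_{n+1} = x_n + h·x', y_{n+1} = y_n + h·y'.
0.000000: (1.700000, -0.520000); f=(-0.520000, -0.374000) → (1.590800, -0.598540)
0.210000: (1.590800, -0.598540); f=(-0.417940, -0.559976) → (1.503033, -0.716135)
(x(0.42), y(0.42)) ≈ (1.5030, -0.7161)

1.5030, -0.7161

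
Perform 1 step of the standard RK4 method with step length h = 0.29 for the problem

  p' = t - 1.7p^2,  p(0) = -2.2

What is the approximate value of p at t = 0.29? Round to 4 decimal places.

RK4: k1 = f(t_n, p_n); k2 = f(t_n + h/2, p_n + (h/2)·k1); k3 = f(t_n + h/2, p_n + (h/2)·k2); k4 = f(t_n + h, p_n + h·k3); p_{n+1} = p_n + (h/6)·(k1 + 2k2 + 2k3 + k4).
t=0.000000, p=-2.200000:
  k1 = f(0.000000, -2.200000) = -8.228000
  k2 = f(0.145000, -3.393060) = -19.426855
  k3 = f(0.145000, -5.016894) = -42.642684
  k4 = f(0.290000, -14.566378) = -360.414943
  p ← -2.200000 + (0.29/6)·(k1 + 2k2 + 2k3 + k4) = -26.017798
p(0.29) ≈ -26.0178

-26.0178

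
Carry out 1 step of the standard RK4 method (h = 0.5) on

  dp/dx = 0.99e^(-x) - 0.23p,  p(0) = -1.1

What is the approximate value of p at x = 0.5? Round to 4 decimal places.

-0.6143

RK4: k1 = f(x_n, p_n); k2 = f(x_n + h/2, p_n + (h/2)·k1); k3 = f(x_n + h/2, p_n + (h/2)·k2); k4 = f(x_n + h, p_n + h·k3); p_{n+1} = p_n + (h/6)·(k1 + 2k2 + 2k3 + k4).
x=0.000000, p=-1.100000:
  k1 = f(0.000000, -1.100000) = 1.243000
  k2 = f(0.250000, -0.789250) = 0.952540
  k3 = f(0.250000, -0.861865) = 0.969242
  k4 = f(0.500000, -0.615379) = 0.742003
  p ← -1.100000 + (0.5/6)·(k1 + 2k2 + 2k3 + k4) = -0.614286
p(0.5) ≈ -0.6143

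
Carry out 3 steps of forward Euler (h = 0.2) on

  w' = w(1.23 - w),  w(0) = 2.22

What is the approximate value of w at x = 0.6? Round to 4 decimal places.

Euler: w_{n+1} = w_n + h·f(x_n, w_n).
x=0.000000, w=2.220000: f=-2.197800 → w ← 2.220000 + 0.2·(-2.197800) = 1.780440
x=0.200000, w=1.780440: f=-0.980025 → w ← 1.780440 + 0.2·(-0.980025) = 1.584435
x=0.400000, w=1.584435: f=-0.561579 → w ← 1.584435 + 0.2·(-0.561579) = 1.472119
w(0.6) ≈ 1.4721

1.4721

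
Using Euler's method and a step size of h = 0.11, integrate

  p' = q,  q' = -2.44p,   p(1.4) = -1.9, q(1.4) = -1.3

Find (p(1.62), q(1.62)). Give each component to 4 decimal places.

Euler on (p,q): p_{n+1} = p_n + h·p', q_{n+1} = q_n + h·q'.
1.400000: (-1.900000, -1.300000); f=(-1.300000, 4.636000) → (-2.043000, -0.790040)
1.510000: (-2.043000, -0.790040); f=(-0.790040, 4.984920) → (-2.129904, -0.241699)
(p(1.62), q(1.62)) ≈ (-2.1299, -0.2417)

-2.1299, -0.2417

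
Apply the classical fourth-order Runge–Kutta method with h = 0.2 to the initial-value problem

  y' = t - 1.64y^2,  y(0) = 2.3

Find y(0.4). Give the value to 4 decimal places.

0.9672

RK4: k1 = f(t_n, y_n); k2 = f(t_n + h/2, y_n + (h/2)·k1); k3 = f(t_n + h/2, y_n + (h/2)·k2); k4 = f(t_n + h, y_n + h·k3); y_{n+1} = y_n + (h/6)·(k1 + 2k2 + 2k3 + k4).
t=0.000000, y=2.300000:
  k1 = f(0.000000, 2.300000) = -8.675600
  k2 = f(0.100000, 1.432440) = -3.265090
  k3 = f(0.100000, 1.973491) = -6.287253
  k4 = f(0.200000, 1.042549) = -1.582531
  y ← 2.300000 + (0.2/6)·(k1 + 2k2 + 2k3 + k4) = 1.321239
t=0.200000, y=1.321239:
  k1 = f(0.200000, 1.321239) = -2.662905
  k2 = f(0.300000, 1.054949) = -1.525184
  k3 = f(0.300000, 1.168721) = -1.940090
  k4 = f(0.400000, 0.933221) = -1.028279
  y ← 1.321239 + (0.2/6)·(k1 + 2k2 + 2k3 + k4) = 0.967182
y(0.4) ≈ 0.9672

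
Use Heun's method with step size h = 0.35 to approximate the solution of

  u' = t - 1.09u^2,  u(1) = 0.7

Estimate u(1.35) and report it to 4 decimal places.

0.8757

Heun: k1 = f(t_n, u_n); k2 = f(t_n + h, u_n + h·k1); u_{n+1} = u_n + (h/2)·(k1 + k2).
t=1.000000, u=0.700000:
  k1 = f(1.000000, 0.700000) = 0.465900
  k2 = f(1.350000, 0.863065) = 0.538079
  u ← 0.700000 + (0.35/2)·(0.465900 + 0.538079) = 0.875696
u(1.35) ≈ 0.8757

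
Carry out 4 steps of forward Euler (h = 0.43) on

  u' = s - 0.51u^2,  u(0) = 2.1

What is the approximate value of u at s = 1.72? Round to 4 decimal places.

Euler: u_{n+1} = u_n + h·f(s_n, u_n).
s=0.000000, u=2.100000: f=-2.249100 → u ← 2.100000 + 0.43·(-2.249100) = 1.132887
s=0.430000, u=1.132887: f=-0.224551 → u ← 1.132887 + 0.43·(-0.224551) = 1.036330
s=0.860000, u=1.036330: f=0.312270 → u ← 1.036330 + 0.43·0.312270 = 1.170606
s=1.290000, u=1.170606: f=0.591137 → u ← 1.170606 + 0.43·0.591137 = 1.424795
u(1.72) ≈ 1.4248

1.4248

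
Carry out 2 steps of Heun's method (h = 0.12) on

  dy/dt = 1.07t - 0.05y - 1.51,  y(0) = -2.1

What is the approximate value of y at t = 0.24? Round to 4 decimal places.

-2.4045

Heun: k1 = f(t_n, y_n); k2 = f(t_n + h, y_n + h·k1); y_{n+1} = y_n + (h/2)·(k1 + k2).
t=0.000000, y=-2.100000:
  k1 = f(0.000000, -2.100000) = -1.405000
  k2 = f(0.120000, -2.268600) = -1.268170
  y ← -2.100000 + (0.12/2)·(-1.405000 + (-1.268170)) = -2.260390
t=0.120000, y=-2.260390:
  k1 = f(0.120000, -2.260390) = -1.268580
  k2 = f(0.240000, -2.412620) = -1.132569
  y ← -2.260390 + (0.12/2)·(-1.268580 + (-1.132569)) = -2.404459
y(0.24) ≈ -2.4045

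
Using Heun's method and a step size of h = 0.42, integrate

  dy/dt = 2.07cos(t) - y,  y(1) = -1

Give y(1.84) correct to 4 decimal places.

Heun: k1 = f(t_n, y_n); k2 = f(t_n + h, y_n + h·k1); y_{n+1} = y_n + (h/2)·(k1 + k2).
t=1.000000, y=-1.000000:
  k1 = f(1.000000, -1.000000) = 2.118426
  k2 = f(1.420000, -0.110261) = 0.421228
  y ← -1.000000 + (0.42/2)·(2.118426 + 0.421228) = -0.466673
t=1.420000, y=-0.466673:
  k1 = f(1.420000, -0.466673) = 0.777639
  k2 = f(1.840000, -0.140064) = -0.410481
  y ← -0.466673 + (0.42/2)·(0.777639 + (-0.410481)) = -0.389569
y(1.84) ≈ -0.3896

-0.3896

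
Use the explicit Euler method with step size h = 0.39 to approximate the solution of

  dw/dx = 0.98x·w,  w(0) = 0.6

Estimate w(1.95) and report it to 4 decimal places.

2.0674

Euler: w_{n+1} = w_n + h·f(x_n, w_n).
x=0.000000, w=0.600000: f=0.000000 → w ← 0.600000 + 0.39·0.000000 = 0.600000
x=0.390000, w=0.600000: f=0.229320 → w ← 0.600000 + 0.39·0.229320 = 0.689435
x=0.780000, w=0.689435: f=0.527004 → w ← 0.689435 + 0.39·0.527004 = 0.894966
x=1.170000, w=0.894966: f=1.026168 → w ← 0.894966 + 0.39·1.026168 = 1.295172
x=1.560000, w=1.295172: f=1.980059 → w ← 1.295172 + 0.39·1.980059 = 2.067395
w(1.95) ≈ 2.0674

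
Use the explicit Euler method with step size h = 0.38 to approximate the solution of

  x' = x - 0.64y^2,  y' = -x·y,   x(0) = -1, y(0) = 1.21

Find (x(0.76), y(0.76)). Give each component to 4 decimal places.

-3.0739, 2.7714

Euler on (x,y): x_{n+1} = x_n + h·x', y_{n+1} = y_n + h·y'.
0.000000: (-1.000000, 1.210000); f=(-1.937024, 1.210000) → (-1.736069, 1.669800)
0.380000: (-1.736069, 1.669800); f=(-3.520538, 2.898888) → (-3.073873, 2.771378)
(x(0.76), y(0.76)) ≈ (-3.0739, 2.7714)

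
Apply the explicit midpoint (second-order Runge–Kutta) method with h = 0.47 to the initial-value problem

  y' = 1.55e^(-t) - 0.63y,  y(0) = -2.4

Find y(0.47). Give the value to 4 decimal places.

-1.3265

Midpoint: k1 = f(t_n, y_n); k2 = f(t_n + h/2, y_n + (h/2)·k1); y_{n+1} = y_n + h·k2.
t=0.000000, y=-2.400000:
  k1 = f(0.000000, -2.400000) = 3.062000
  k2 = f(0.235000, -1.680430) = 2.284056
  y ← -2.400000 + 0.47·2.284056 = -1.326494
y(0.47) ≈ -1.3265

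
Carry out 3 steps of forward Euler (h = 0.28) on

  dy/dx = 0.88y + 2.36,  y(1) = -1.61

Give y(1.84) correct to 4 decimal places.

-0.6065

Euler: y_{n+1} = y_n + h·f(x_n, y_n).
x=1.000000, y=-1.610000: f=0.943200 → y ← -1.610000 + 0.28·0.943200 = -1.345904
x=1.280000, y=-1.345904: f=1.175604 → y ← -1.345904 + 0.28·1.175604 = -1.016735
x=1.560000, y=-1.016735: f=1.465273 → y ← -1.016735 + 0.28·1.465273 = -0.606458
y(1.84) ≈ -0.6065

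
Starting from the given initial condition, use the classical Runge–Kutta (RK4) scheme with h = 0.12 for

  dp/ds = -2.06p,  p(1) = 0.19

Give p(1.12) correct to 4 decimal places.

0.1484

RK4: k1 = f(s_n, p_n); k2 = f(s_n + h/2, p_n + (h/2)·k1); k3 = f(s_n + h/2, p_n + (h/2)·k2); k4 = f(s_n + h, p_n + h·k3); p_{n+1} = p_n + (h/6)·(k1 + 2k2 + 2k3 + k4).
s=1.000000, p=0.190000:
  k1 = f(1.000000, 0.190000) = -0.391400
  k2 = f(1.060000, 0.166516) = -0.343023
  k3 = f(1.060000, 0.169419) = -0.349002
  k4 = f(1.120000, 0.148120) = -0.305127
  p ← 0.190000 + (0.12/6)·(k1 + 2k2 + 2k3 + k4) = 0.148388
p(1.12) ≈ 0.1484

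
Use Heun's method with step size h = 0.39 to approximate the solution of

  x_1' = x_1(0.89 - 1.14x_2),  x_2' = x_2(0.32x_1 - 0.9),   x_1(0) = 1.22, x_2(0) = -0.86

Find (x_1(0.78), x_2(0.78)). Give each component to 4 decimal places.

Heun on (x_1,x_2): k1 = f(t_n, state_n); k2 = f(t_n + h, state_n + h·k1); state_{n+1} = state_n + (h/2)·(k1 + k2).
0.000000: (1.220000, -0.860000)
  k1 = (2.281888, 0.438256)
  predictor → (2.109936, -0.689080)
  k2 = (3.535307, 0.154919)
  → (2.354353, -0.744331)
0.390000: (2.354353, -0.744331)
  k1 = (4.093130, 0.109124)
  predictor → (3.950674, -0.701772)
  k2 = (6.676720, -0.255596)
  → (4.454474, -0.772893)
(x_1(0.78), x_2(0.78)) ≈ (4.4545, -0.7729)

4.4545, -0.7729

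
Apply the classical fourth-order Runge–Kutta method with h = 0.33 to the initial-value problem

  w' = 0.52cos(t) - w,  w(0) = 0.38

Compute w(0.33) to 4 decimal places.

RK4: k1 = f(t_n, w_n); k2 = f(t_n + h/2, w_n + (h/2)·k1); k3 = f(t_n + h/2, w_n + (h/2)·k2); k4 = f(t_n + h, w_n + h·k3); w_{n+1} = w_n + (h/6)·(k1 + 2k2 + 2k3 + k4).
t=0.000000, w=0.380000:
  k1 = f(0.000000, 0.380000) = 0.140000
  k2 = f(0.165000, 0.403100) = 0.109838
  k3 = f(0.165000, 0.398123) = 0.114814
  k4 = f(0.330000, 0.417889) = 0.074053
  w ← 0.380000 + (0.33/6)·(k1 + 2k2 + 2k3 + k4) = 0.416485
w(0.33) ≈ 0.4165

0.4165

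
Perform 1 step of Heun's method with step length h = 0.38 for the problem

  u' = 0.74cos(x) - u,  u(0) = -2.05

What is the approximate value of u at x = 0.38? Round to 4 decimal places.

Heun: k1 = f(x_n, u_n); k2 = f(x_n + h, u_n + h·k1); u_{n+1} = u_n + (h/2)·(k1 + k2).
x=0.000000, u=-2.050000:
  k1 = f(0.000000, -2.050000) = 2.790000
  k2 = f(0.380000, -0.989800) = 1.677012
  u ← -2.050000 + (0.38/2)·(2.790000 + 1.677012) = -1.201268
u(0.38) ≈ -1.2013

-1.2013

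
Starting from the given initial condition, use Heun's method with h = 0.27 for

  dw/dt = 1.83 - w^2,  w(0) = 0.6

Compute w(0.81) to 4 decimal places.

1.2167

Heun: k1 = f(t_n, w_n); k2 = f(t_n + h, w_n + h·k1); w_{n+1} = w_n + (h/2)·(k1 + k2).
t=0.000000, w=0.600000:
  k1 = f(0.000000, 0.600000) = 1.470000
  k2 = f(0.270000, 0.996900) = 0.836190
  w ← 0.600000 + (0.27/2)·(1.470000 + 0.836190) = 0.911336
t=0.270000, w=0.911336:
  k1 = f(0.270000, 0.911336) = 0.999467
  k2 = f(0.540000, 1.181192) = 0.434786
  w ← 0.911336 + (0.27/2)·(0.999467 + 0.434786) = 1.104960
t=0.540000, w=1.104960:
  k1 = f(0.540000, 1.104960) = 0.609064
  k2 = f(0.810000, 1.269407) = 0.218606
  w ← 1.104960 + (0.27/2)·(0.609064 + 0.218606) = 1.216695
w(0.81) ≈ 1.2167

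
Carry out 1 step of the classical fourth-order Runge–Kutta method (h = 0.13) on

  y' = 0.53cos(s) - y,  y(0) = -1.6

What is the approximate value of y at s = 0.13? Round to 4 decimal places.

-1.3405

RK4: k1 = f(s_n, y_n); k2 = f(s_n + h/2, y_n + (h/2)·k1); k3 = f(s_n + h/2, y_n + (h/2)·k2); k4 = f(s_n + h, y_n + h·k3); y_{n+1} = y_n + (h/6)·(k1 + 2k2 + 2k3 + k4).
s=0.000000, y=-1.600000:
  k1 = f(0.000000, -1.600000) = 2.130000
  k2 = f(0.065000, -1.461550) = 1.990431
  k3 = f(0.065000, -1.470622) = 1.999503
  k4 = f(0.130000, -1.340065) = 1.865592
  y ← -1.600000 + (0.13/6)·(k1 + 2k2 + 2k3 + k4) = -1.340532
y(0.13) ≈ -1.3405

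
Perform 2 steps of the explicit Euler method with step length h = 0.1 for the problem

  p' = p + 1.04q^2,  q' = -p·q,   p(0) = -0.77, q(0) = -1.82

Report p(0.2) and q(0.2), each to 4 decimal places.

Euler on (p,q): p_{n+1} = p_n + h·p', q_{n+1} = q_n + h·q'.
0.000000: (-0.770000, -1.820000); f=(2.674896, -1.401400) → (-0.502510, -1.960140)
0.100000: (-0.502510, -1.960140); f=(3.493324, -0.984991) → (-0.153178, -2.058639)
(p(0.2), q(0.2)) ≈ (-0.1532, -2.0586)

-0.1532, -2.0586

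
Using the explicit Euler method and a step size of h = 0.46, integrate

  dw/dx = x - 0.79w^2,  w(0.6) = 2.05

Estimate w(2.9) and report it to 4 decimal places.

Euler: w_{n+1} = w_n + h·f(x_n, w_n).
x=0.600000, w=2.050000: f=-2.719975 → w ← 2.050000 + 0.46·(-2.719975) = 0.798812
x=1.060000, w=0.798812: f=0.555901 → w ← 0.798812 + 0.46·0.555901 = 1.054526
x=1.520000, w=1.054526: f=0.641500 → w ← 1.054526 + 0.46·0.641500 = 1.349616
x=1.980000, w=1.349616: f=0.541044 → w ← 1.349616 + 0.46·0.541044 = 1.598496
x=2.440000, w=1.598496: f=0.421400 → w ← 1.598496 + 0.46·0.421400 = 1.792340
w(2.9) ≈ 1.7923

1.7923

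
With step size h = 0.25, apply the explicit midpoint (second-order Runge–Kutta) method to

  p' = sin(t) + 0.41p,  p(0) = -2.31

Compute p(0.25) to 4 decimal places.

Midpoint: k1 = f(t_n, p_n); k2 = f(t_n + h/2, p_n + (h/2)·k1); p_{n+1} = p_n + h·k2.
t=0.000000, p=-2.310000:
  k1 = f(0.000000, -2.310000) = -0.947100
  k2 = f(0.125000, -2.428387) = -0.870964
  p ← -2.310000 + 0.25·(-0.870964) = -2.527741
p(0.25) ≈ -2.5277

-2.5277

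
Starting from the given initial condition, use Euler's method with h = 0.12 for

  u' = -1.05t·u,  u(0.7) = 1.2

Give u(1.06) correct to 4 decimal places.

Euler: u_{n+1} = u_n + h·f(t_n, u_n).
t=0.700000, u=1.200000: f=-0.882000 → u ← 1.200000 + 0.12·(-0.882000) = 1.094160
t=0.820000, u=1.094160: f=-0.942072 → u ← 1.094160 + 0.12·(-0.942072) = 0.981111
t=0.940000, u=0.981111: f=-0.968357 → u ← 0.981111 + 0.12·(-0.968357) = 0.864909
u(1.06) ≈ 0.8649

0.8649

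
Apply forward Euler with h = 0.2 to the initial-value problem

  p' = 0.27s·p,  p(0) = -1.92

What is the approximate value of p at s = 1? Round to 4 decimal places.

Euler: p_{n+1} = p_n + h·f(s_n, p_n).
s=0.000000, p=-1.920000: f=0.000000 → p ← -1.920000 + 0.2·0.000000 = -1.920000
s=0.200000, p=-1.920000: f=-0.103680 → p ← -1.920000 + 0.2·(-0.103680) = -1.940736
s=0.400000, p=-1.940736: f=-0.209599 → p ← -1.940736 + 0.2·(-0.209599) = -1.982656
s=0.600000, p=-1.982656: f=-0.321190 → p ← -1.982656 + 0.2·(-0.321190) = -2.046894
s=0.800000, p=-2.046894: f=-0.442129 → p ← -2.046894 + 0.2·(-0.442129) = -2.135320
p(1) ≈ -2.1353

-2.1353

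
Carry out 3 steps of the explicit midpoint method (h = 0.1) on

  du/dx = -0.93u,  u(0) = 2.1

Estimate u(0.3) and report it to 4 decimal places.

1.5894

Midpoint: k1 = f(x_n, u_n); k2 = f(x_n + h/2, u_n + (h/2)·k1); u_{n+1} = u_n + h·k2.
x=0.000000, u=2.100000:
  k1 = f(0.000000, 2.100000) = -1.953000
  k2 = f(0.050000, 2.002350) = -1.862186
  u ← 2.100000 + 0.1·(-1.862186) = 1.913781
x=0.100000, u=1.913781:
  k1 = f(0.100000, 1.913781) = -1.779817
  k2 = f(0.150000, 1.824791) = -1.697055
  u ← 1.913781 + 0.1·(-1.697055) = 1.744076
x=0.200000, u=1.744076:
  k1 = f(0.200000, 1.744076) = -1.621991
  k2 = f(0.250000, 1.662976) = -1.546568
  u ← 1.744076 + 0.1·(-1.546568) = 1.589419
u(0.3) ≈ 1.5894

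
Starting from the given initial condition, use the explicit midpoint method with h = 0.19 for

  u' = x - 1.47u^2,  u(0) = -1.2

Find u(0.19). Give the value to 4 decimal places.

-1.7302

Midpoint: k1 = f(x_n, u_n); k2 = f(x_n + h/2, u_n + (h/2)·k1); u_{n+1} = u_n + h·k2.
x=0.000000, u=-1.200000:
  k1 = f(0.000000, -1.200000) = -2.116800
  k2 = f(0.095000, -1.401096) = -2.790713
  u ← -1.200000 + 0.19·(-2.790713) = -1.730235
u(0.19) ≈ -1.7302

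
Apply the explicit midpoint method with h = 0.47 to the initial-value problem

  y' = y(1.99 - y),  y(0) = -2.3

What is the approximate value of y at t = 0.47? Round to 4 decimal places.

-16.6463

Midpoint: k1 = f(t_n, y_n); k2 = f(t_n + h/2, y_n + (h/2)·k1); y_{n+1} = y_n + h·k2.
t=0.000000, y=-2.300000:
  k1 = f(0.000000, -2.300000) = -9.867000
  k2 = f(0.235000, -4.618745) = -30.524108
  y ← -2.300000 + 0.47·(-30.524108) = -16.646331
y(0.47) ≈ -16.6463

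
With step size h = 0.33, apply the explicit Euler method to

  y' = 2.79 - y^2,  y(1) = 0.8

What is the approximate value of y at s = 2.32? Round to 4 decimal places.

1.6704

Euler: y_{n+1} = y_n + h·f(s_n, y_n).
s=1.000000, y=0.800000: f=2.150000 → y ← 0.800000 + 0.33·2.150000 = 1.509500
s=1.330000, y=1.509500: f=0.511410 → y ← 1.509500 + 0.33·0.511410 = 1.678265
s=1.660000, y=1.678265: f=-0.026574 → y ← 1.678265 + 0.33·(-0.026574) = 1.669496
s=1.990000, y=1.669496: f=0.002784 → y ← 1.669496 + 0.33·0.002784 = 1.670414
y(2.32) ≈ 1.6704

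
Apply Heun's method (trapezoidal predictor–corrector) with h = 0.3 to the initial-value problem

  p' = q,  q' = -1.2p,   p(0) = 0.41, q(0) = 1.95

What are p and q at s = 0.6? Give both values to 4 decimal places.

1.4295, 1.2552

Heun on (p,q): k1 = f(s_n, state_n); k2 = f(s_n + h, state_n + h·k1); state_{n+1} = state_n + (h/2)·(k1 + k2).
0.000000: (0.410000, 1.950000)
  k1 = (1.950000, -0.492000)
  predictor → (0.995000, 1.802400)
  k2 = (1.802400, -1.194000)
  → (0.972860, 1.697100)
0.300000: (0.972860, 1.697100)
  k1 = (1.697100, -1.167432)
  predictor → (1.481990, 1.346870)
  k2 = (1.346870, -1.778388)
  → (1.429456, 1.255227)
(p(0.6), q(0.6)) ≈ (1.4295, 1.2552)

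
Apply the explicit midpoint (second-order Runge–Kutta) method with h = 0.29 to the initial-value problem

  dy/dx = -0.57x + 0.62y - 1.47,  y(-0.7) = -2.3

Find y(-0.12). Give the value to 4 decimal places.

-4.1380

Midpoint: k1 = f(x_n, y_n); k2 = f(x_n + h/2, y_n + (h/2)·k1); y_{n+1} = y_n + h·k2.
x=-0.700000, y=-2.300000:
  k1 = f(-0.700000, -2.300000) = -2.497000
  k2 = f(-0.555000, -2.662065) = -2.804130
  y ← -2.300000 + 0.29·(-2.804130) = -3.113198
x=-0.410000, y=-3.113198:
  k1 = f(-0.410000, -3.113198) = -3.166483
  k2 = f(-0.265000, -3.572338) = -3.533799
  y ← -3.113198 + 0.29·(-3.533799) = -4.138000
y(-0.12) ≈ -4.1380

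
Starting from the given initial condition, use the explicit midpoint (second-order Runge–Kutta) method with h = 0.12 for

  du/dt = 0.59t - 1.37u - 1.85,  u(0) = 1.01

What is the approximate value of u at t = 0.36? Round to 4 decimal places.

Midpoint: k1 = f(t_n, u_n); k2 = f(t_n + h/2, u_n + (h/2)·k1); u_{n+1} = u_n + h·k2.
t=0.000000, u=1.010000:
  k1 = f(0.000000, 1.010000) = -3.233700
  k2 = f(0.060000, 0.815978) = -2.932490
  u ← 1.010000 + 0.12·(-2.932490) = 0.658101
t=0.120000, u=0.658101:
  k1 = f(0.120000, 0.658101) = -2.680799
  k2 = f(0.180000, 0.497253) = -2.425037
  u ← 0.658101 + 0.12·(-2.425037) = 0.367097
t=0.240000, u=0.367097:
  k1 = f(0.240000, 0.367097) = -2.211323
  k2 = f(0.300000, 0.234417) = -1.994152
  u ← 0.367097 + 0.12·(-1.994152) = 0.127799
u(0.36) ≈ 0.1278

0.1278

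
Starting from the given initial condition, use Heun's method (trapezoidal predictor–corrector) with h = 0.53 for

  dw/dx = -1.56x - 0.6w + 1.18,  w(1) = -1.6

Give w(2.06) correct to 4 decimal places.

Heun: k1 = f(x_n, w_n); k2 = f(x_n + h, w_n + h·k1); w_{n+1} = w_n + (h/2)·(k1 + k2).
x=1.000000, w=-1.600000:
  k1 = f(1.000000, -1.600000) = 0.580000
  k2 = f(1.530000, -1.292600) = -0.431240
  w ← -1.600000 + (0.53/2)·(0.580000 + (-0.431240)) = -1.560579
x=1.530000, w=-1.560579:
  k1 = f(1.530000, -1.560579) = -0.270453
  k2 = f(2.060000, -1.703919) = -1.011249
  w ← -1.560579 + (0.53/2)·(-0.270453 + (-1.011249)) = -1.900230
w(2.06) ≈ -1.9002

-1.9002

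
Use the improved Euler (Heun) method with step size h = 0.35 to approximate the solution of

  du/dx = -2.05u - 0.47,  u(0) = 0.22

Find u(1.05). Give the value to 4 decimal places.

Heun: k1 = f(x_n, u_n); k2 = f(x_n + h, u_n + h·k1); u_{n+1} = u_n + (h/2)·(k1 + k2).
x=0.000000, u=0.220000:
  k1 = f(0.000000, 0.220000) = -0.921000
  k2 = f(0.350000, -0.102350) = -0.260183
  u ← 0.220000 + (0.35/2)·(-0.921000 + (-0.260183)) = 0.013293
x=0.350000, u=0.013293:
  k1 = f(0.350000, 0.013293) = -0.497251
  k2 = f(0.700000, -0.160745) = -0.140473
  u ← 0.013293 + (0.35/2)·(-0.497251 + (-0.140473)) = -0.098309
x=0.700000, u=-0.098309:
  k1 = f(0.700000, -0.098309) = -0.268467
  k2 = f(1.050000, -0.192272) = -0.075842
  u ← -0.098309 + (0.35/2)·(-0.268467 + (-0.075842)) = -0.158563
u(1.05) ≈ -0.1586

-0.1586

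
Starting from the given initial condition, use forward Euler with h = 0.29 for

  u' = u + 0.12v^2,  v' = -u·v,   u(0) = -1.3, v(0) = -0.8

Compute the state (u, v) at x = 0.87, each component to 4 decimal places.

Euler on (u,v): u_{n+1} = u_n + h·u', v_{n+1} = v_n + h·v'.
0.000000: (-1.300000, -0.800000); f=(-1.223200, -1.040000) → (-1.654728, -1.101600)
0.290000: (-1.654728, -1.101600); f=(-1.509105, -1.822848) → (-2.092369, -1.630226)
0.580000: (-2.092369, -1.630226); f=(-1.773452, -3.411034) → (-2.606670, -2.619426)
(u(0.87), v(0.87)) ≈ (-2.6067, -2.6194)

-2.6067, -2.6194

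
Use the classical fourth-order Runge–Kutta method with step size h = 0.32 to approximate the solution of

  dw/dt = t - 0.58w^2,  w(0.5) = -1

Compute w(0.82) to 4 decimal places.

-0.9729

RK4: k1 = f(t_n, w_n); k2 = f(t_n + h/2, w_n + (h/2)·k1); k3 = f(t_n + h/2, w_n + (h/2)·k2); k4 = f(t_n + h, w_n + h·k3); w_{n+1} = w_n + (h/6)·(k1 + 2k2 + 2k3 + k4).
t=0.500000, w=-1.000000:
  k1 = f(0.500000, -1.000000) = -0.080000
  k2 = f(0.660000, -1.012800) = 0.065057
  k3 = f(0.660000, -0.989591) = 0.092012
  k4 = f(0.820000, -0.970556) = 0.273652
  w ← -1.000000 + (0.32/6)·(k1 + 2k2 + 2k3 + k4) = -0.972918
w(0.82) ≈ -0.9729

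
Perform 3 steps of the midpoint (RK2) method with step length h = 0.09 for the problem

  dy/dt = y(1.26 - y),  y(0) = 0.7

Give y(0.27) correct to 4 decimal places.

0.8029

Midpoint: k1 = f(t_n, y_n); k2 = f(t_n + h/2, y_n + (h/2)·k1); y_{n+1} = y_n + h·k2.
t=0.000000, y=0.700000:
  k1 = f(0.000000, 0.700000) = 0.392000
  k2 = f(0.045000, 0.717640) = 0.389219
  y ← 0.700000 + 0.09·0.389219 = 0.735030
t=0.090000, y=0.735030:
  k1 = f(0.090000, 0.735030) = 0.385869
  k2 = f(0.135000, 0.752394) = 0.381920
  y ← 0.735030 + 0.09·0.381920 = 0.769403
t=0.180000, y=0.769403:
  k1 = f(0.180000, 0.769403) = 0.377467
  k2 = f(0.225000, 0.786389) = 0.372443
  y ← 0.769403 + 0.09·0.372443 = 0.802922
y(0.27) ≈ 0.8029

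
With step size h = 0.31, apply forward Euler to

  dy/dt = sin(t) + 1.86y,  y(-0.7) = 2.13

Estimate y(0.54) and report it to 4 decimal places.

Euler: y_{n+1} = y_n + h·f(t_n, y_n).
t=-0.700000, y=2.130000: f=3.317582 → y ← 2.130000 + 0.31·3.317582 = 3.158451
t=-0.390000, y=3.158451: f=5.494530 → y ← 3.158451 + 0.31·5.494530 = 4.861755
t=-0.080000, y=4.861755: f=8.962949 → y ← 4.861755 + 0.31·8.962949 = 7.640269
t=0.230000, y=7.640269: f=14.438878 → y ← 7.640269 + 0.31·14.438878 = 12.116321
y(0.54) ≈ 12.1163

12.1163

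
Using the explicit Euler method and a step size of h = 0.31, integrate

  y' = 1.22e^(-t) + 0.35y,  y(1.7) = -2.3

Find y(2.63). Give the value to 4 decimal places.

-2.9546

Euler: y_{n+1} = y_n + h·f(t_n, y_n).
t=1.700000, y=-2.300000: f=-0.582126 → y ← -2.300000 + 0.31·(-0.582126) = -2.480459
t=2.010000, y=-2.480459: f=-0.704694 → y ← -2.480459 + 0.31·(-0.704694) = -2.698914
t=2.320000, y=-2.698914: f=-0.824726 → y ← -2.698914 + 0.31·(-0.824726) = -2.954580
y(2.63) ≈ -2.9546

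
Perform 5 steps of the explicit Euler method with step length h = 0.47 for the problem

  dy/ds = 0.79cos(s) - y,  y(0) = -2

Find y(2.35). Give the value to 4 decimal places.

-0.0250

Euler: y_{n+1} = y_n + h·f(s_n, y_n).
s=0.000000, y=-2.000000: f=2.790000 → y ← -2.000000 + 0.47·2.790000 = -0.688700
s=0.470000, y=-0.688700: f=1.393039 → y ← -0.688700 + 0.47·1.393039 = -0.033972
s=0.940000, y=-0.033972: f=0.499904 → y ← -0.033972 + 0.47·0.499904 = 0.200983
s=1.410000, y=0.200983: f=-0.074501 → y ← 0.200983 + 0.47·(-0.074501) = 0.165968
s=1.880000, y=0.165968: f=-0.406365 → y ← 0.165968 + 0.47·(-0.406365) = -0.025024
y(2.35) ≈ -0.0250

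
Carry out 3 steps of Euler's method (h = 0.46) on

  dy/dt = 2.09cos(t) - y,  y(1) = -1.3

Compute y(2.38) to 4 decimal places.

Euler: y_{n+1} = y_n + h·f(t_n, y_n).
t=1.000000, y=-1.300000: f=2.429232 → y ← -1.300000 + 0.46·2.429232 = -0.182553
t=1.460000, y=-0.182553: f=0.413644 → y ← -0.182553 + 0.46·0.413644 = 0.007723
t=1.920000, y=0.007723: f=-0.722816 → y ← 0.007723 + 0.46·(-0.722816) = -0.324772
y(2.38) ≈ -0.3248

-0.3248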